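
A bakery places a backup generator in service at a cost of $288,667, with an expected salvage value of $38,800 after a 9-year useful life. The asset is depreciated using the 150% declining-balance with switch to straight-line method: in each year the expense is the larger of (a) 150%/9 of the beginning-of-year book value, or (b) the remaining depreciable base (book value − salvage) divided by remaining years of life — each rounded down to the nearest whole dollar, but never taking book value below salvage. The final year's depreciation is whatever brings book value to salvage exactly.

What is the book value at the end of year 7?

Depreciable base = $288,667 − $38,800 = $249,867.
Year 1: DB = ⌊$288,667 × 150%/9⌋ = $48,111; SL = ⌊$249,867/9⌋ = $27,763 → take DB $48,111. Book value $240,556.
Year 2: DB = ⌊$240,556 × 150%/9⌋ = $40,092; SL = ⌊$201,756/8⌋ = $25,219 → take DB $40,092. Book value $200,464.
Year 3: DB = ⌊$200,464 × 150%/9⌋ = $33,410; SL = ⌊$161,664/7⌋ = $23,094 → take DB $33,410. Book value $167,054.
Year 4: DB = ⌊$167,054 × 150%/9⌋ = $27,842; SL = ⌊$128,254/6⌋ = $21,375 → take DB $27,842. Book value $139,212.
Year 5: DB = ⌊$139,212 × 150%/9⌋ = $23,202; SL = ⌊$100,412/5⌋ = $20,082 → take DB $23,202. Book value $116,010.
Year 6: DB = ⌊$116,010 × 150%/9⌋ = $19,335; SL = ⌊$77,210/4⌋ = $19,302 → take DB $19,335. Book value $96,675.
Year 7: DB = ⌊$96,675 × 150%/9⌋ = $16,112; SL = ⌊$57,875/3⌋ = $19,291 → take SL $19,291. Book value $77,384.

$77,384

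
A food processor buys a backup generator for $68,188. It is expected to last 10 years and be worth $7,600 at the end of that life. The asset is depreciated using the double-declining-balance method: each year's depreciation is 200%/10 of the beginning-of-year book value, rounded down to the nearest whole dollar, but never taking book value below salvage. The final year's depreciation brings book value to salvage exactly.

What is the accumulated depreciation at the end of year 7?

Depreciable base = $68,188 − $7,600 = $60,588.
Year 1: ⌊$68,188 × 200%/10⌋ = $13,637. Book value $54,551.
Year 2: ⌊$54,551 × 200%/10⌋ = $10,910. Book value $43,641.
Year 3: ⌊$43,641 × 200%/10⌋ = $8,728. Book value $34,913.
Year 4: ⌊$34,913 × 200%/10⌋ = $6,982. Book value $27,931.
Year 5: ⌊$27,931 × 200%/10⌋ = $5,586. Book value $22,345.
Year 6: ⌊$22,345 × 200%/10⌋ = $4,469. Book value $17,876.
Year 7: ⌊$17,876 × 200%/10⌋ = $3,575. Book value $14,301.
Accumulated through year 7 = $68,188 − $14,301 = $53,887.

$53,887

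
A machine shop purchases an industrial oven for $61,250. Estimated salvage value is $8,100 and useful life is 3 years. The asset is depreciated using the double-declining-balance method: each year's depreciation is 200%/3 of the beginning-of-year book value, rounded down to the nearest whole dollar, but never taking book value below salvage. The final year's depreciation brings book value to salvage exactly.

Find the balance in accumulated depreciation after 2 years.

Depreciable base = $61,250 − $8,100 = $53,150.
Year 1: ⌊$61,250 × 200%/3⌋ = $40,833. Book value $20,417.
Year 2: ⌊$20,417 × 200%/3⌋ = $13,611, capped at $12,317. Book value $8,100.
Accumulated through year 2 = $61,250 − $8,100 = $53,150.

$53,150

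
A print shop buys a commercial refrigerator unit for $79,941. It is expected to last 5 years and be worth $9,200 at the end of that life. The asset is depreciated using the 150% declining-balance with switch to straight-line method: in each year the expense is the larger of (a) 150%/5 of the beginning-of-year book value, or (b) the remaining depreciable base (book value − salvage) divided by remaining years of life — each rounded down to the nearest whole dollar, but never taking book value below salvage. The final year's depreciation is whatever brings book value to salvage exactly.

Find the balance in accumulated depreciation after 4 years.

Depreciable base = $79,941 − $9,200 = $70,741.
Year 1: DB = ⌊$79,941 × 150%/5⌋ = $23,982; SL = ⌊$70,741/5⌋ = $14,148 → take DB $23,982. Book value $55,959.
Year 2: DB = ⌊$55,959 × 150%/5⌋ = $16,787; SL = ⌊$46,759/4⌋ = $11,689 → take DB $16,787. Book value $39,172.
Year 3: DB = ⌊$39,172 × 150%/5⌋ = $11,751; SL = ⌊$29,972/3⌋ = $9,990 → take DB $11,751. Book value $27,421.
Year 4: DB = ⌊$27,421 × 150%/5⌋ = $8,226; SL = ⌊$18,221/2⌋ = $9,110 → take SL $9,110. Book value $18,311.
Accumulated through year 4 = $79,941 − $18,311 = $61,630.

$61,630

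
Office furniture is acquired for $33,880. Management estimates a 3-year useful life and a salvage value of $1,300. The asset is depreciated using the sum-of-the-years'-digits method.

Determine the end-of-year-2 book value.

$6,730

Depreciable base = $33,880 − $1,300 = $32,580.
Sum of the years' digits = 3+2+1 = 6.
Year 1: $32,580 × 3/6 = $16,290. Book value $17,590.
Year 2: $32,580 × 2/6 = $10,860. Book value $6,730.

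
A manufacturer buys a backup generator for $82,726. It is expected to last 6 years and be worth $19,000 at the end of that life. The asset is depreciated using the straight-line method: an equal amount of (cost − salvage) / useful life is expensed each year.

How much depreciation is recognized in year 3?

$10,621

Depreciable base = $82,726 − $19,000 = $63,726.
Annual expense = $63,726 / 6 = $10,621.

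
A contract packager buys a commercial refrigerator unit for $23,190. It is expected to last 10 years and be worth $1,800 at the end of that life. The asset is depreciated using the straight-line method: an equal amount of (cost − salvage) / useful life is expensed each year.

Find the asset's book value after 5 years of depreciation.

$12,495

Depreciable base = $23,190 − $1,800 = $21,390.
Annual expense = $21,390 / 10 = $2,139.
End of year 1: book value $21,051.
End of year 2: book value $18,912.
End of year 3: book value $16,773.
End of year 4: book value $14,634.
End of year 5: book value $12,495.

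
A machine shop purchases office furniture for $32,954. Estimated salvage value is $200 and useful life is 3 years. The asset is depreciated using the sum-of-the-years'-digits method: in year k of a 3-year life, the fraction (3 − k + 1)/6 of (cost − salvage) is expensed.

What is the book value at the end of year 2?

Depreciable base = $32,954 − $200 = $32,754.
Sum of the years' digits = 3+2+1 = 6.
Year 1: $32,754 × 3/6 = $16,377. Book value $16,577.
Year 2: $32,754 × 2/6 = $10,918. Book value $5,659.

$5,659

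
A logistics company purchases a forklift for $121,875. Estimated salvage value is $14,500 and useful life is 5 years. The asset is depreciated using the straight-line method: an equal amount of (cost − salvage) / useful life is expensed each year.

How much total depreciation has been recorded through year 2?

Depreciable base = $121,875 − $14,500 = $107,375.
Annual expense = $107,375 / 5 = $21,475.
End of year 1: book value $100,400.
End of year 2: book value $78,925.
Accumulated through year 2 = $121,875 − $78,925 = $42,950.

$42,950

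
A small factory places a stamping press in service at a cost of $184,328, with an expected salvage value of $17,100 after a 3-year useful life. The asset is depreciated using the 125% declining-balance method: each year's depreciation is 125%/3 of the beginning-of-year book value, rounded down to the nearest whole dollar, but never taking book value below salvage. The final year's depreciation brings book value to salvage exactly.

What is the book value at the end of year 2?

$62,723

Depreciable base = $184,328 − $17,100 = $167,228.
Year 1: ⌊$184,328 × 125%/3⌋ = $76,803. Book value $107,525.
Year 2: ⌊$107,525 × 125%/3⌋ = $44,802. Book value $62,723.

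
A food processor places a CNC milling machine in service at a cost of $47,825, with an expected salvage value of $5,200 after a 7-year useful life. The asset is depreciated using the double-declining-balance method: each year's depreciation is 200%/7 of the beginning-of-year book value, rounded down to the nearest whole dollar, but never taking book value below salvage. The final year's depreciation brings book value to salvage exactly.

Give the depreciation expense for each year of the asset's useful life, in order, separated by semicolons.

Depreciable base = $47,825 − $5,200 = $42,625.
Year 1: ⌊$47,825 × 200%/7⌋ = $13,664. Book value $34,161.
Year 2: ⌊$34,161 × 200%/7⌋ = $9,760. Book value $24,401.
Year 3: ⌊$24,401 × 200%/7⌋ = $6,971. Book value $17,430.
Year 4: ⌊$17,430 × 200%/7⌋ = $4,980. Book value $12,450.
Year 5: ⌊$12,450 × 200%/7⌋ = $3,557. Book value $8,893.
Year 6: ⌊$8,893 × 200%/7⌋ = $2,540. Book value $6,353.
Year 7 (final): $6,353 − $5,200 = $1,153. Book value $5,200.

$13,664; $9,760; $6,971; $4,980; $3,557; $2,540; $1,153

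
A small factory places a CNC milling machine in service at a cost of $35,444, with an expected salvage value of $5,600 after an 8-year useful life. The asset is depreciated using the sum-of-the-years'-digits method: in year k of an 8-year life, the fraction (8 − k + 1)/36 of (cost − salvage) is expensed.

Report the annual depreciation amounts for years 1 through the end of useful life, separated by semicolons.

$6,632; $5,803; $4,974; $4,145; $3,316; $2,487; $1,658; $829

Depreciable base = $35,444 − $5,600 = $29,844.
Sum of the years' digits = 8+7+6+5+4+3+2+1 = 36.
Year 1: $29,844 × 8/36 = $6,632. Book value $28,812.
Year 2: $29,844 × 7/36 = $5,803. Book value $23,009.
Year 3: $29,844 × 6/36 = $4,974. Book value $18,035.
Year 4: $29,844 × 5/36 = $4,145. Book value $13,890.
Year 5: $29,844 × 4/36 = $3,316. Book value $10,574.
Year 6: $29,844 × 3/36 = $2,487. Book value $8,087.
Year 7: $29,844 × 2/36 = $1,658. Book value $6,429.
Year 8: $29,844 × 1/36 = $829. Book value $5,600.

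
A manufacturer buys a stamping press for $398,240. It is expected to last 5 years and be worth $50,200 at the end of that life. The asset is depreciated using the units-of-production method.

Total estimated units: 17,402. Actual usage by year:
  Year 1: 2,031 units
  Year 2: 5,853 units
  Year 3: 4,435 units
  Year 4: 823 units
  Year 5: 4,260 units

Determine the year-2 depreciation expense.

Depreciable base = $398,240 − $50,200 = $348,040.
Rate = $348,040 / 17,402 units = $20 per unit.
Year 1: 2,031 × $20 = $40,620. Book value $357,620.
Year 2: 5,853 × $20 = $117,060. Book value $240,560.

$117,060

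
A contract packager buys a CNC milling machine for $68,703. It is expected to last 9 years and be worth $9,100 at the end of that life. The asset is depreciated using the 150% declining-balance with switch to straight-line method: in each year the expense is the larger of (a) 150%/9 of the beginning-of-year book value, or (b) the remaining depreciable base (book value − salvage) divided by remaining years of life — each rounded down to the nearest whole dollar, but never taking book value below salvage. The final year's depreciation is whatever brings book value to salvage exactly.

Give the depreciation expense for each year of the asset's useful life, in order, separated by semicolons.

$11,450; $9,542; $7,951; $6,626; $5,522; $4,628; $4,628; $4,628; $4,628

Depreciable base = $68,703 − $9,100 = $59,603.
Year 1: DB = ⌊$68,703 × 150%/9⌋ = $11,450; SL = ⌊$59,603/9⌋ = $6,622 → take DB $11,450. Book value $57,253.
Year 2: DB = ⌊$57,253 × 150%/9⌋ = $9,542; SL = ⌊$48,153/8⌋ = $6,019 → take DB $9,542. Book value $47,711.
Year 3: DB = ⌊$47,711 × 150%/9⌋ = $7,951; SL = ⌊$38,611/7⌋ = $5,515 → take DB $7,951. Book value $39,760.
Year 4: DB = ⌊$39,760 × 150%/9⌋ = $6,626; SL = ⌊$30,660/6⌋ = $5,110 → take DB $6,626. Book value $33,134.
Year 5: DB = ⌊$33,134 × 150%/9⌋ = $5,522; SL = ⌊$24,034/5⌋ = $4,806 → take DB $5,522. Book value $27,612.
Year 6: DB = ⌊$27,612 × 150%/9⌋ = $4,602; SL = ⌊$18,512/4⌋ = $4,628 → take SL $4,628. Book value $22,984.
Year 7: DB = ⌊$22,984 × 150%/9⌋ = $3,830; SL = ⌊$13,884/3⌋ = $4,628 → take SL $4,628. Book value $18,356.
Year 8: DB = ⌊$18,356 × 150%/9⌋ = $3,059; SL = ⌊$9,256/2⌋ = $4,628 → take SL $4,628. Book value $13,728.
Year 9 (final): $13,728 − $9,100 = $4,628. Book value $9,100.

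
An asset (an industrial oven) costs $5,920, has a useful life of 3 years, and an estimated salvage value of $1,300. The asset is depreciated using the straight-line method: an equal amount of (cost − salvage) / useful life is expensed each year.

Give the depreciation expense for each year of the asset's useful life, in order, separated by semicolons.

Depreciable base = $5,920 − $1,300 = $4,620.
Annual expense = $4,620 / 3 = $1,540.
End of year 1: book value $4,380.
End of year 2: book value $2,840.
End of year 3: book value $1,300.

$1,540; $1,540; $1,540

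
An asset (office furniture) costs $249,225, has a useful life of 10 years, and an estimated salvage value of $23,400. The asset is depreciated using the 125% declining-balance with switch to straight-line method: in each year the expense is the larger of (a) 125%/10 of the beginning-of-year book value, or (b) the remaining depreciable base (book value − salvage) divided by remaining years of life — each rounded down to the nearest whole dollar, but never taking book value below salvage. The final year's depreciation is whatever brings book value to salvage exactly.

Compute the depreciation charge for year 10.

Depreciable base = $249,225 − $23,400 = $225,825.
Year 1: DB = ⌊$249,225 × 125%/10⌋ = $31,153; SL = ⌊$225,825/10⌋ = $22,582 → take DB $31,153. Book value $218,072.
Year 2: DB = ⌊$218,072 × 125%/10⌋ = $27,259; SL = ⌊$194,672/9⌋ = $21,630 → take DB $27,259. Book value $190,813.
Year 3: DB = ⌊$190,813 × 125%/10⌋ = $23,851; SL = ⌊$167,413/8⌋ = $20,926 → take DB $23,851. Book value $166,962.
Year 4: DB = ⌊$166,962 × 125%/10⌋ = $20,870; SL = ⌊$143,562/7⌋ = $20,508 → take DB $20,870. Book value $146,092.
Year 5: DB = ⌊$146,092 × 125%/10⌋ = $18,261; SL = ⌊$122,692/6⌋ = $20,448 → take SL $20,448. Book value $125,644.
Year 6: DB = ⌊$125,644 × 125%/10⌋ = $15,705; SL = ⌊$102,244/5⌋ = $20,448 → take SL $20,448. Book value $105,196.
Year 7: DB = ⌊$105,196 × 125%/10⌋ = $13,149; SL = ⌊$81,796/4⌋ = $20,449 → take SL $20,449. Book value $84,747.
Year 8: DB = ⌊$84,747 × 125%/10⌋ = $10,593; SL = ⌊$61,347/3⌋ = $20,449 → take SL $20,449. Book value $64,298.
Year 9: DB = ⌊$64,298 × 125%/10⌋ = $8,037; SL = ⌊$40,898/2⌋ = $20,449 → take SL $20,449. Book value $43,849.
Year 10 (final): $43,849 − $23,400 = $20,449. Book value $23,400.

$20,449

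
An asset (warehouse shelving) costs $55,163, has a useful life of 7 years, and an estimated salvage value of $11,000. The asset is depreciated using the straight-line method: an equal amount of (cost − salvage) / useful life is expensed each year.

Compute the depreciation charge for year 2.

Depreciable base = $55,163 − $11,000 = $44,163.
Annual expense = $44,163 / 7 = $6,309.

$6,309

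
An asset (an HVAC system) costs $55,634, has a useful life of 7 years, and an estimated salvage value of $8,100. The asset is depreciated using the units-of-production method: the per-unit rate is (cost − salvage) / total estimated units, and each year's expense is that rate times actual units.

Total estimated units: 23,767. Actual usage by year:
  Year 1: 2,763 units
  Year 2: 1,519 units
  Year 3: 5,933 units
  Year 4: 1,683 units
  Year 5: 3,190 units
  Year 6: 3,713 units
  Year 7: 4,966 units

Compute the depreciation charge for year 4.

Depreciable base = $55,634 − $8,100 = $47,534.
Rate = $47,534 / 23,767 units = $2 per unit.
Year 1: 2,763 × $2 = $5,526. Book value $50,108.
Year 2: 1,519 × $2 = $3,038. Book value $47,070.
Year 3: 5,933 × $2 = $11,866. Book value $35,204.
Year 4: 1,683 × $2 = $3,366. Book value $31,838.

$3,366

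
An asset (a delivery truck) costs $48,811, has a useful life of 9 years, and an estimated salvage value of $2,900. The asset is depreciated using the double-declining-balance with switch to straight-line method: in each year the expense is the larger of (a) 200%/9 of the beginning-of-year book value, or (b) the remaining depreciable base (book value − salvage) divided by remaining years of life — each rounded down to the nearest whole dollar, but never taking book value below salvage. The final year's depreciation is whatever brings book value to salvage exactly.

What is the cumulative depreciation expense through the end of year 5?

$34,916

Depreciable base = $48,811 − $2,900 = $45,911.
Year 1: DB = ⌊$48,811 × 200%/9⌋ = $10,846; SL = ⌊$45,911/9⌋ = $5,101 → take DB $10,846. Book value $37,965.
Year 2: DB = ⌊$37,965 × 200%/9⌋ = $8,436; SL = ⌊$35,065/8⌋ = $4,383 → take DB $8,436. Book value $29,529.
Year 3: DB = ⌊$29,529 × 200%/9⌋ = $6,562; SL = ⌊$26,629/7⌋ = $3,804 → take DB $6,562. Book value $22,967.
Year 4: DB = ⌊$22,967 × 200%/9⌋ = $5,103; SL = ⌊$20,067/6⌋ = $3,344 → take DB $5,103. Book value $17,864.
Year 5: DB = ⌊$17,864 × 200%/9⌋ = $3,969; SL = ⌊$14,964/5⌋ = $2,992 → take DB $3,969. Book value $13,895.
Accumulated through year 5 = $48,811 − $13,895 = $34,916.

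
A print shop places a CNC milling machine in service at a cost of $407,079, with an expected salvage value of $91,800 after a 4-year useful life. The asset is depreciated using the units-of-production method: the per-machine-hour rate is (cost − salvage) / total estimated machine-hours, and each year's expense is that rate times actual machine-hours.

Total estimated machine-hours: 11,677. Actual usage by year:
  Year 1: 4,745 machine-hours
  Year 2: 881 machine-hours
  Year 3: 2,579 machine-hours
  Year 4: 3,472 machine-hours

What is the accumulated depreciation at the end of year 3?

$221,535

Depreciable base = $407,079 − $91,800 = $315,279.
Rate = $315,279 / 11,677 machine-hours = $27 per machine-hour.
Year 1: 4,745 × $27 = $128,115. Book value $278,964.
Year 2: 881 × $27 = $23,787. Book value $255,177.
Year 3: 2,579 × $27 = $69,633. Book value $185,544.
Accumulated through year 3 = $407,079 − $185,544 = $221,535.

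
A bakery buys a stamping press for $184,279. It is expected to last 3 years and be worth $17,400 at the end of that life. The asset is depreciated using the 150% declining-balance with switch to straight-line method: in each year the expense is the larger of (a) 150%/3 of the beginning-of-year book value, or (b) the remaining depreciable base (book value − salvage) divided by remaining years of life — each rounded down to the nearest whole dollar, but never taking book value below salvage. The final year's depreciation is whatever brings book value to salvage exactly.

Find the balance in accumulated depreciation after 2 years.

Depreciable base = $184,279 − $17,400 = $166,879.
Year 1: DB = ⌊$184,279 × 150%/3⌋ = $92,139; SL = ⌊$166,879/3⌋ = $55,626 → take DB $92,139. Book value $92,140.
Year 2: DB = ⌊$92,140 × 150%/3⌋ = $46,070; SL = ⌊$74,740/2⌋ = $37,370 → take DB $46,070. Book value $46,070.
Accumulated through year 2 = $184,279 − $46,070 = $138,209.

$138,209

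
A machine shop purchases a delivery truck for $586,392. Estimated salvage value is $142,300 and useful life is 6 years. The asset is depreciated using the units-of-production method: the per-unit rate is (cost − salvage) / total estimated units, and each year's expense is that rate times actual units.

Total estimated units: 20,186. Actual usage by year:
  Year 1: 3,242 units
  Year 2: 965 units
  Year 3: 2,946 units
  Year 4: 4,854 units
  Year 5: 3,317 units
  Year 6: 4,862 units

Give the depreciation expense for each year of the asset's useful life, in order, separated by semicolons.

Depreciable base = $586,392 − $142,300 = $444,092.
Rate = $444,092 / 20,186 units = $22 per unit.
Year 1: 3,242 × $22 = $71,324. Book value $515,068.
Year 2: 965 × $22 = $21,230. Book value $493,838.
Year 3: 2,946 × $22 = $64,812. Book value $429,026.
Year 4: 4,854 × $22 = $106,788. Book value $322,238.
Year 5: 3,317 × $22 = $72,974. Book value $249,264.
Year 6: 4,862 × $22 = $106,964. Book value $142,300.

$71,324; $21,230; $64,812; $106,788; $72,974; $106,964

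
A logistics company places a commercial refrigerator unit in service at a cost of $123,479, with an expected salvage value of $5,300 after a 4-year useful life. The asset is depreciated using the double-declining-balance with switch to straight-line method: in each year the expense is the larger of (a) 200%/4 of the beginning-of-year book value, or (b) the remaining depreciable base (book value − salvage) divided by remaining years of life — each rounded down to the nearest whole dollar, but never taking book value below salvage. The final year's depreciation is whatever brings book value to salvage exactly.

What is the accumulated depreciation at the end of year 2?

$92,609

Depreciable base = $123,479 − $5,300 = $118,179.
Year 1: DB = ⌊$123,479 × 200%/4⌋ = $61,739; SL = ⌊$118,179/4⌋ = $29,544 → take DB $61,739. Book value $61,740.
Year 2: DB = ⌊$61,740 × 200%/4⌋ = $30,870; SL = ⌊$56,440/3⌋ = $18,813 → take DB $30,870. Book value $30,870.
Accumulated through year 2 = $123,479 − $30,870 = $92,609.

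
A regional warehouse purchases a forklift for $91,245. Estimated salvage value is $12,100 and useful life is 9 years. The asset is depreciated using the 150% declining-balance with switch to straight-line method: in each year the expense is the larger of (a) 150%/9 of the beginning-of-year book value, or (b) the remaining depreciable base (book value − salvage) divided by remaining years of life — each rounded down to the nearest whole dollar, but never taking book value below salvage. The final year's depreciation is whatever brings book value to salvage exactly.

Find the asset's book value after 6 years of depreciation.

$30,529

Depreciable base = $91,245 − $12,100 = $79,145.
Year 1: DB = ⌊$91,245 × 150%/9⌋ = $15,207; SL = ⌊$79,145/9⌋ = $8,793 → take DB $15,207. Book value $76,038.
Year 2: DB = ⌊$76,038 × 150%/9⌋ = $12,673; SL = ⌊$63,938/8⌋ = $7,992 → take DB $12,673. Book value $63,365.
Year 3: DB = ⌊$63,365 × 150%/9⌋ = $10,560; SL = ⌊$51,265/7⌋ = $7,323 → take DB $10,560. Book value $52,805.
Year 4: DB = ⌊$52,805 × 150%/9⌋ = $8,800; SL = ⌊$40,705/6⌋ = $6,784 → take DB $8,800. Book value $44,005.
Year 5: DB = ⌊$44,005 × 150%/9⌋ = $7,334; SL = ⌊$31,905/5⌋ = $6,381 → take DB $7,334. Book value $36,671.
Year 6: DB = ⌊$36,671 × 150%/9⌋ = $6,111; SL = ⌊$24,571/4⌋ = $6,142 → take SL $6,142. Book value $30,529.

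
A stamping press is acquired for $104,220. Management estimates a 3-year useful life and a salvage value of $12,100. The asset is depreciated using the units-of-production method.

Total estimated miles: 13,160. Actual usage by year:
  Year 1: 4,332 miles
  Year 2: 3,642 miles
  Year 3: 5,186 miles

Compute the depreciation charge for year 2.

Depreciable base = $104,220 − $12,100 = $92,120.
Rate = $92,120 / 13,160 miles = $7 per mile.
Year 1: 4,332 × $7 = $30,324. Book value $73,896.
Year 2: 3,642 × $7 = $25,494. Book value $48,402.

$25,494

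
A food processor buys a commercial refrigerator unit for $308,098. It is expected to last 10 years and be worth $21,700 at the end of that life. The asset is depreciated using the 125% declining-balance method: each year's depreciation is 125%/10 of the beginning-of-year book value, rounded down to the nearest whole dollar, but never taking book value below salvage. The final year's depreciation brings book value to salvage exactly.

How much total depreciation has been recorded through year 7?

Depreciable base = $308,098 − $21,700 = $286,398.
Year 1: ⌊$308,098 × 125%/10⌋ = $38,512. Book value $269,586.
Year 2: ⌊$269,586 × 125%/10⌋ = $33,698. Book value $235,888.
Year 3: ⌊$235,888 × 125%/10⌋ = $29,486. Book value $206,402.
Year 4: ⌊$206,402 × 125%/10⌋ = $25,800. Book value $180,602.
Year 5: ⌊$180,602 × 125%/10⌋ = $22,575. Book value $158,027.
Year 6: ⌊$158,027 × 125%/10⌋ = $19,753. Book value $138,274.
Year 7: ⌊$138,274 × 125%/10⌋ = $17,284. Book value $120,990.
Accumulated through year 7 = $308,098 − $120,990 = $187,108.

$187,108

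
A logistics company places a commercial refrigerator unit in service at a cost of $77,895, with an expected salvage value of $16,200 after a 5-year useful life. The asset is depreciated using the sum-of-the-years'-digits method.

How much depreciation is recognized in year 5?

Depreciable base = $77,895 − $16,200 = $61,695.
Sum of the years' digits = 5+4+3+2+1 = 15.
Year 1: $61,695 × 5/15 = $20,565. Book value $57,330.
Year 2: $61,695 × 4/15 = $16,452. Book value $40,878.
Year 3: $61,695 × 3/15 = $12,339. Book value $28,539.
Year 4: $61,695 × 2/15 = $8,226. Book value $20,313.
Year 5: $61,695 × 1/15 = $4,113. Book value $16,200.

$4,113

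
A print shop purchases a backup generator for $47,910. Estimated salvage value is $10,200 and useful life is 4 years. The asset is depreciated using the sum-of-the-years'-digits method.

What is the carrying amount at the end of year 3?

Depreciable base = $47,910 − $10,200 = $37,710.
Sum of the years' digits = 4+3+2+1 = 10.
Year 1: $37,710 × 4/10 = $15,084. Book value $32,826.
Year 2: $37,710 × 3/10 = $11,313. Book value $21,513.
Year 3: $37,710 × 2/10 = $7,542. Book value $13,971.

$13,971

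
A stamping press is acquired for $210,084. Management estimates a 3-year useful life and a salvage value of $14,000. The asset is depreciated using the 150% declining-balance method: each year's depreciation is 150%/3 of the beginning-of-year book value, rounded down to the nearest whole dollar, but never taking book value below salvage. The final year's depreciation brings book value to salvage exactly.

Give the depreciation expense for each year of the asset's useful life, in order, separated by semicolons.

$105,042; $52,521; $38,521

Depreciable base = $210,084 − $14,000 = $196,084.
Year 1: ⌊$210,084 × 150%/3⌋ = $105,042. Book value $105,042.
Year 2: ⌊$105,042 × 150%/3⌋ = $52,521. Book value $52,521.
Year 3 (final): $52,521 − $14,000 = $38,521. Book value $14,000.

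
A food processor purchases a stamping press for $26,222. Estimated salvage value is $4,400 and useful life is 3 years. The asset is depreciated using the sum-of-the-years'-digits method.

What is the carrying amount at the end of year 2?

Depreciable base = $26,222 − $4,400 = $21,822.
Sum of the years' digits = 3+2+1 = 6.
Year 1: $21,822 × 3/6 = $10,911. Book value $15,311.
Year 2: $21,822 × 2/6 = $7,274. Book value $8,037.

$8,037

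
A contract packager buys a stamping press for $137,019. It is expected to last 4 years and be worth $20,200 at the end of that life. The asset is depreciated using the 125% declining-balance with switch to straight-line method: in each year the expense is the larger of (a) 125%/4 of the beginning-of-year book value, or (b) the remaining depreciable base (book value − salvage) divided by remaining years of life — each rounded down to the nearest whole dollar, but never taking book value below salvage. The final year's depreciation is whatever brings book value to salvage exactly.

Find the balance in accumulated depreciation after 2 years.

$72,255

Depreciable base = $137,019 − $20,200 = $116,819.
Year 1: DB = ⌊$137,019 × 125%/4⌋ = $42,818; SL = ⌊$116,819/4⌋ = $29,204 → take DB $42,818. Book value $94,201.
Year 2: DB = ⌊$94,201 × 125%/4⌋ = $29,437; SL = ⌊$74,001/3⌋ = $24,667 → take DB $29,437. Book value $64,764.
Accumulated through year 2 = $137,019 − $64,764 = $72,255.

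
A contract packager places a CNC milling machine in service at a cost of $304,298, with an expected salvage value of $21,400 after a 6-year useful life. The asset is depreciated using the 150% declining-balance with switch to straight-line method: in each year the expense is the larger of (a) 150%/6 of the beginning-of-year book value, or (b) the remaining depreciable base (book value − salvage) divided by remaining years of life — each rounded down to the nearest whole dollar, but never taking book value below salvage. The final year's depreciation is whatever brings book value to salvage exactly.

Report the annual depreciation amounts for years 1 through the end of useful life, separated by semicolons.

Depreciable base = $304,298 − $21,400 = $282,898.
Year 1: DB = ⌊$304,298 × 150%/6⌋ = $76,074; SL = ⌊$282,898/6⌋ = $47,149 → take DB $76,074. Book value $228,224.
Year 2: DB = ⌊$228,224 × 150%/6⌋ = $57,056; SL = ⌊$206,824/5⌋ = $41,364 → take DB $57,056. Book value $171,168.
Year 3: DB = ⌊$171,168 × 150%/6⌋ = $42,792; SL = ⌊$149,768/4⌋ = $37,442 → take DB $42,792. Book value $128,376.
Year 4: DB = ⌊$128,376 × 150%/6⌋ = $32,094; SL = ⌊$106,976/3⌋ = $35,658 → take SL $35,658. Book value $92,718.
Year 5: DB = ⌊$92,718 × 150%/6⌋ = $23,179; SL = ⌊$71,318/2⌋ = $35,659 → take SL $35,659. Book value $57,059.
Year 6 (final): $57,059 − $21,400 = $35,659. Book value $21,400.

$76,074; $57,056; $42,792; $35,658; $35,659; $35,659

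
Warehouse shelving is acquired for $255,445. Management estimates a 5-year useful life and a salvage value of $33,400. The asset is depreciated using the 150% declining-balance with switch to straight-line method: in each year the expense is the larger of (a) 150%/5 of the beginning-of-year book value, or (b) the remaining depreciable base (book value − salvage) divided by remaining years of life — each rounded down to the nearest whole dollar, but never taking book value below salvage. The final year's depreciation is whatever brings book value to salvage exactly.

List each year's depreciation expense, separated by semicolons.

$76,633; $53,643; $37,550; $27,109; $27,110

Depreciable base = $255,445 − $33,400 = $222,045.
Year 1: DB = ⌊$255,445 × 150%/5⌋ = $76,633; SL = ⌊$222,045/5⌋ = $44,409 → take DB $76,633. Book value $178,812.
Year 2: DB = ⌊$178,812 × 150%/5⌋ = $53,643; SL = ⌊$145,412/4⌋ = $36,353 → take DB $53,643. Book value $125,169.
Year 3: DB = ⌊$125,169 × 150%/5⌋ = $37,550; SL = ⌊$91,769/3⌋ = $30,589 → take DB $37,550. Book value $87,619.
Year 4: DB = ⌊$87,619 × 150%/5⌋ = $26,285; SL = ⌊$54,219/2⌋ = $27,109 → take SL $27,109. Book value $60,510.
Year 5 (final): $60,510 − $33,400 = $27,110. Book value $33,400.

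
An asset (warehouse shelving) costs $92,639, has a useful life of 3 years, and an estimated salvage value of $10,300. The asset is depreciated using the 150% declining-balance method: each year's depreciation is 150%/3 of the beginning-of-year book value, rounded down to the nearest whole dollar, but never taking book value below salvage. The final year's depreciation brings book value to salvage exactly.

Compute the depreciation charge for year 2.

$23,160

Depreciable base = $92,639 − $10,300 = $82,339.
Year 1: ⌊$92,639 × 150%/3⌋ = $46,319. Book value $46,320.
Year 2: ⌊$46,320 × 150%/3⌋ = $23,160. Book value $23,160.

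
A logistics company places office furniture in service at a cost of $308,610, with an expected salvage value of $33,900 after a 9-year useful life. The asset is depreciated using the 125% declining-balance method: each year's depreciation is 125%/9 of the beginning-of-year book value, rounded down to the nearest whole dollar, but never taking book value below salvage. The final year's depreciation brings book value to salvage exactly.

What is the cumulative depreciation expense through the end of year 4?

Depreciable base = $308,610 − $33,900 = $274,710.
Year 1: ⌊$308,610 × 125%/9⌋ = $42,862. Book value $265,748.
Year 2: ⌊$265,748 × 125%/9⌋ = $36,909. Book value $228,839.
Year 3: ⌊$228,839 × 125%/9⌋ = $31,783. Book value $197,056.
Year 4: ⌊$197,056 × 125%/9⌋ = $27,368. Book value $169,688.
Accumulated through year 4 = $308,610 − $169,688 = $138,922.

$138,922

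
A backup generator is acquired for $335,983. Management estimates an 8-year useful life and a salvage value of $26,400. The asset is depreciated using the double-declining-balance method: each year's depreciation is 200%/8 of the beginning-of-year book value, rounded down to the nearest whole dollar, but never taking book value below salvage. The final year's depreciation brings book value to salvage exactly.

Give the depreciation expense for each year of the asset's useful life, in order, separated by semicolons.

Depreciable base = $335,983 − $26,400 = $309,583.
Year 1: ⌊$335,983 × 200%/8⌋ = $83,995. Book value $251,988.
Year 2: ⌊$251,988 × 200%/8⌋ = $62,997. Book value $188,991.
Year 3: ⌊$188,991 × 200%/8⌋ = $47,247. Book value $141,744.
Year 4: ⌊$141,744 × 200%/8⌋ = $35,436. Book value $106,308.
Year 5: ⌊$106,308 × 200%/8⌋ = $26,577. Book value $79,731.
Year 6: ⌊$79,731 × 200%/8⌋ = $19,932. Book value $59,799.
Year 7: ⌊$59,799 × 200%/8⌋ = $14,949. Book value $44,850.
Year 8 (final): $44,850 − $26,400 = $18,450. Book value $26,400.

$83,995; $62,997; $47,247; $35,436; $26,577; $19,932; $14,949; $18,450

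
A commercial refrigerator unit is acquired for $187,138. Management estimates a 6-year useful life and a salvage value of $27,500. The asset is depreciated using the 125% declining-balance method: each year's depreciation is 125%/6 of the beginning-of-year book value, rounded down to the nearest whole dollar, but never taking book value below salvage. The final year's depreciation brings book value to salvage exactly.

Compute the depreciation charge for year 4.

$19,344

Depreciable base = $187,138 − $27,500 = $159,638.
Year 1: ⌊$187,138 × 125%/6⌋ = $38,987. Book value $148,151.
Year 2: ⌊$148,151 × 125%/6⌋ = $30,864. Book value $117,287.
Year 3: ⌊$117,287 × 125%/6⌋ = $24,434. Book value $92,853.
Year 4: ⌊$92,853 × 125%/6⌋ = $19,344. Book value $73,509.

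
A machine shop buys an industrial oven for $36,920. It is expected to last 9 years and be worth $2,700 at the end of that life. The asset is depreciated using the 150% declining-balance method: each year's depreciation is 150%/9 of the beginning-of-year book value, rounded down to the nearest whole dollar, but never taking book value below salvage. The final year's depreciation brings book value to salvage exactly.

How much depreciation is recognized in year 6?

$2,473

Depreciable base = $36,920 − $2,700 = $34,220.
Year 1: ⌊$36,920 × 150%/9⌋ = $6,153. Book value $30,767.
Year 2: ⌊$30,767 × 150%/9⌋ = $5,127. Book value $25,640.
Year 3: ⌊$25,640 × 150%/9⌋ = $4,273. Book value $21,367.
Year 4: ⌊$21,367 × 150%/9⌋ = $3,561. Book value $17,806.
Year 5: ⌊$17,806 × 150%/9⌋ = $2,967. Book value $14,839.
Year 6: ⌊$14,839 × 150%/9⌋ = $2,473. Book value $12,366.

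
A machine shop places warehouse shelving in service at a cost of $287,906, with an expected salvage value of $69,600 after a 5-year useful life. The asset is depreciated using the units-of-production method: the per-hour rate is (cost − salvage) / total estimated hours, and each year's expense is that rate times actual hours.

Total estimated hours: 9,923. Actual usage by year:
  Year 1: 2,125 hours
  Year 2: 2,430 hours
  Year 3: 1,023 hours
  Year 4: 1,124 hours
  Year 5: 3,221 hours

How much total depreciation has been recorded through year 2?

Depreciable base = $287,906 − $69,600 = $218,306.
Rate = $218,306 / 9,923 hours = $22 per hour.
Year 1: 2,125 × $22 = $46,750. Book value $241,156.
Year 2: 2,430 × $22 = $53,460. Book value $187,696.
Accumulated through year 2 = $287,906 − $187,696 = $100,210.

$100,210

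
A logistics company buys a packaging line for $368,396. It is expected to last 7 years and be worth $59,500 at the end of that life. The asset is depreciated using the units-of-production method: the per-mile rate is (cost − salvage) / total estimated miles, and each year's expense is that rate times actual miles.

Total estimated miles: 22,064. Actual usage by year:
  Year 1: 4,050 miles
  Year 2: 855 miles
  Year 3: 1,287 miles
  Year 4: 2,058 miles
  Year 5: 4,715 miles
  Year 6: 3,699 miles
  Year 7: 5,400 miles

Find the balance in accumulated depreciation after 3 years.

Depreciable base = $368,396 − $59,500 = $308,896.
Rate = $308,896 / 22,064 miles = $14 per mile.
Year 1: 4,050 × $14 = $56,700. Book value $311,696.
Year 2: 855 × $14 = $11,970. Book value $299,726.
Year 3: 1,287 × $14 = $18,018. Book value $281,708.
Accumulated through year 3 = $368,396 − $281,708 = $86,688.

$86,688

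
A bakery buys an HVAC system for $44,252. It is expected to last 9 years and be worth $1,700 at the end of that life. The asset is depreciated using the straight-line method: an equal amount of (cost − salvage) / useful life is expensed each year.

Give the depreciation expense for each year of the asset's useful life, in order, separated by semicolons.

$4,728; $4,728; $4,728; $4,728; $4,728; $4,728; $4,728; $4,728; $4,728

Depreciable base = $44,252 − $1,700 = $42,552.
Annual expense = $42,552 / 9 = $4,728.
End of year 1: book value $39,524.
End of year 2: book value $34,796.
End of year 3: book value $30,068.
End of year 4: book value $25,340.
End of year 5: book value $20,612.
End of year 6: book value $15,884.
End of year 7: book value $11,156.
End of year 8: book value $6,428.
End of year 9: book value $1,700.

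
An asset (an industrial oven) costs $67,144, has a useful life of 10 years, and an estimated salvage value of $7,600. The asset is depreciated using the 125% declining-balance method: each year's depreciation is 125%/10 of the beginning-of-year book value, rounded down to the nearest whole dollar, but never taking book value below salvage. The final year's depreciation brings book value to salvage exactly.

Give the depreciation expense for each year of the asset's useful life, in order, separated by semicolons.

Depreciable base = $67,144 − $7,600 = $59,544.
Year 1: ⌊$67,144 × 125%/10⌋ = $8,393. Book value $58,751.
Year 2: ⌊$58,751 × 125%/10⌋ = $7,343. Book value $51,408.
Year 3: ⌊$51,408 × 125%/10⌋ = $6,426. Book value $44,982.
Year 4: ⌊$44,982 × 125%/10⌋ = $5,622. Book value $39,360.
Year 5: ⌊$39,360 × 125%/10⌋ = $4,920. Book value $34,440.
Year 6: ⌊$34,440 × 125%/10⌋ = $4,305. Book value $30,135.
Year 7: ⌊$30,135 × 125%/10⌋ = $3,766. Book value $26,369.
Year 8: ⌊$26,369 × 125%/10⌋ = $3,296. Book value $23,073.
Year 9: ⌊$23,073 × 125%/10⌋ = $2,884. Book value $20,189.
Year 10 (final): $20,189 − $7,600 = $12,589. Book value $7,600.

$8,393; $7,343; $6,426; $5,622; $4,920; $4,305; $3,766; $3,296; $2,884; $12,589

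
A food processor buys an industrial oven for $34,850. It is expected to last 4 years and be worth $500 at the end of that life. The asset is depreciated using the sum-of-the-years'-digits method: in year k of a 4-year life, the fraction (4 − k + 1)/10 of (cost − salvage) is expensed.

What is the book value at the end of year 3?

Depreciable base = $34,850 − $500 = $34,350.
Sum of the years' digits = 4+3+2+1 = 10.
Year 1: $34,350 × 4/10 = $13,740. Book value $21,110.
Year 2: $34,350 × 3/10 = $10,305. Book value $10,805.
Year 3: $34,350 × 2/10 = $6,870. Book value $3,935.

$3,935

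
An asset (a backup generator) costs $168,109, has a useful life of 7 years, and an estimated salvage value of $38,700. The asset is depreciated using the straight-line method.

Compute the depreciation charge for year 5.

$18,487

Depreciable base = $168,109 − $38,700 = $129,409.
Annual expense = $129,409 / 7 = $18,487.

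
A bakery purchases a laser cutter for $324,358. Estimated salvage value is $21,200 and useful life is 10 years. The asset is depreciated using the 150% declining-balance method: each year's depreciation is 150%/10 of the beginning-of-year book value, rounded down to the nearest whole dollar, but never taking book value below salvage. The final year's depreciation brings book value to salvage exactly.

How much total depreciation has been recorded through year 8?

Depreciable base = $324,358 − $21,200 = $303,158.
Year 1: ⌊$324,358 × 150%/10⌋ = $48,653. Book value $275,705.
Year 2: ⌊$275,705 × 150%/10⌋ = $41,355. Book value $234,350.
Year 3: ⌊$234,350 × 150%/10⌋ = $35,152. Book value $199,198.
Year 4: ⌊$199,198 × 150%/10⌋ = $29,879. Book value $169,319.
Year 5: ⌊$169,319 × 150%/10⌋ = $25,397. Book value $143,922.
Year 6: ⌊$143,922 × 150%/10⌋ = $21,588. Book value $122,334.
Year 7: ⌊$122,334 × 150%/10⌋ = $18,350. Book value $103,984.
Year 8: ⌊$103,984 × 150%/10⌋ = $15,597. Book value $88,387.
Accumulated through year 8 = $324,358 − $88,387 = $235,971.

$235,971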